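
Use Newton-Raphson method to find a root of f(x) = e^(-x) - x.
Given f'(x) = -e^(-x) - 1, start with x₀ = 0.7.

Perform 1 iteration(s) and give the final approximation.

f(x) = e^(-x) - x
f'(x) = -e^(-x) - 1
x₀ = 0.7

Newton-Raphson formula: x_{n+1} = x_n - f(x_n)/f'(x_n)

Iteration 1:
  f(0.700000) = -0.203415
  f'(0.700000) = -1.496585
  x_1 = 0.700000 - (-0.203415)/(-1.496585) = 0.564081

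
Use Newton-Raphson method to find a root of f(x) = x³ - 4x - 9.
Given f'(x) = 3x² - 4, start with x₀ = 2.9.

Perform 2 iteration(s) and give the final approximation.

f(x) = x³ - 4x - 9
f'(x) = 3x² - 4
x₀ = 2.9

Newton-Raphson formula: x_{n+1} = x_n - f(x_n)/f'(x_n)

Iteration 1:
  f(2.900000) = 3.789000
  f'(2.900000) = 21.230000
  x_1 = 2.900000 - 3.789000/21.230000 = 2.721526
Iteration 2:
  f(2.721526) = 0.271435
  f'(2.721526) = 18.220114
  x_2 = 2.721526 - 0.271435/18.220114 = 2.706629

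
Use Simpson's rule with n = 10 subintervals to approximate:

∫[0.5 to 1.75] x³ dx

f(x) = x³
a = 0.5, b = 1.75, n = 10
h = (b - a)/n = 0.125000

Simpson's rule: (h/3)[f(x₀) + 4f(x₁) + 2f(x₂) + ... + f(xₙ)]

x_0 = 0.5000, f(x_0) = 0.125000, coefficient = 1
x_1 = 0.6250, f(x_1) = 0.244141, coefficient = 4
x_2 = 0.7500, f(x_2) = 0.421875, coefficient = 2
x_3 = 0.8750, f(x_3) = 0.669922, coefficient = 4
x_4 = 1.0000, f(x_4) = 1.000000, coefficient = 2
x_5 = 1.1250, f(x_5) = 1.423828, coefficient = 4
x_6 = 1.2500, f(x_6) = 1.953125, coefficient = 2
x_7 = 1.3750, f(x_7) = 2.599609, coefficient = 4
x_8 = 1.5000, f(x_8) = 3.375000, coefficient = 2
x_9 = 1.6250, f(x_9) = 4.291016, coefficient = 4
x_10 = 1.7500, f(x_10) = 5.359375, coefficient = 1

I ≈ (0.125000/3) × 55.898438 = 2.329102
Exact value: 2.329102
Error: 0.000000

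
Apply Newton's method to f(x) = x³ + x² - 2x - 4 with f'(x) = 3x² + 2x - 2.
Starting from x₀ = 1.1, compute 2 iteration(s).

f(x) = x³ + x² - 2x - 4
f'(x) = 3x² + 2x - 2
x₀ = 1.1

Newton-Raphson formula: x_{n+1} = x_n - f(x_n)/f'(x_n)

Iteration 1:
  f(1.100000) = -3.659000
  f'(1.100000) = 3.830000
  x_1 = 1.100000 - (-3.659000)/3.830000 = 2.055352
Iteration 2:
  f(2.055352) = 4.796552
  f'(2.055352) = 14.784126
  x_2 = 2.055352 - 4.796552/14.784126 = 1.730913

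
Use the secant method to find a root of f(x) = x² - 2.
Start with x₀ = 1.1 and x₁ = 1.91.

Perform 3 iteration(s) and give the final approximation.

f(x) = x² - 2
x₀ = 1.1, x₁ = 1.91

Secant formula: x_{n+1} = x_n - f(x_n)(x_n - x_{n-1})/(f(x_n) - f(x_{n-1}))

Iteration 1:
  f(1.100000) = -0.790000
  f(1.910000) = 1.648100
  x_2 = 1.910000 - 1.648100×(1.910000 - 1.100000)/(1.648100 - (-0.790000))
       = 1.362458
Iteration 2:
  f(1.910000) = 1.648100
  f(1.362458) = -0.143707
  x_3 = 1.362458 - (-0.143707)×(1.362458 - 1.910000)/(-0.143707 - 1.648100)
       = 1.406373
Iteration 3:
  f(1.362458) = -0.143707
  f(1.406373) = -0.022116
  x_4 = 1.406373 - (-0.022116)×(1.406373 - 1.362458)/(-0.022116 - (-0.143707))
       = 1.414360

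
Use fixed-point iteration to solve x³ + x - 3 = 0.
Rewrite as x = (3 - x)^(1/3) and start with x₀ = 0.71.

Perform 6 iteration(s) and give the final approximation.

Equation: x³ + x - 3 = 0
Fixed-point form: x = (3 - x)^(1/3)
x₀ = 0.71

x_1 = g(0.710000) = 1.318090
x_2 = g(1.318090) = 1.189235
x_3 = g(1.189235) = 1.218861
x_4 = g(1.218861) = 1.212177
x_5 = g(1.212177) = 1.213691
x_6 = g(1.213691) = 1.213348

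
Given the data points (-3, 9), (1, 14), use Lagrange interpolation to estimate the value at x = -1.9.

Lagrange interpolation formula:
P(x) = Σ yᵢ × Lᵢ(x)
where Lᵢ(x) = Π_{j≠i} (x - xⱼ)/(xᵢ - xⱼ)

L_0(-1.9) = (-1.9 - 1)/(-3 - 1) = 0.725000
L_1(-1.9) = (-1.9 - (-3))/(1 - (-3)) = 0.275000

P(-1.9) = 9×L_0(-1.9) + 14×L_1(-1.9)
P(-1.9) = 10.375000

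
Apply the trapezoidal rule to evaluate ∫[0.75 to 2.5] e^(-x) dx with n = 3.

f(x) = e^(-x)
a = 0.75, b = 2.5, n = 3
h = (b - a)/n = 0.583333

Trapezoidal rule: (h/2)[f(x₀) + 2f(x₁) + 2f(x₂) + ... + f(xₙ)]

x_0 = 0.7500, f(x_0) = 0.472367, coefficient = 1
x_1 = 1.3333, f(x_1) = 0.263597, coefficient = 2
x_2 = 1.9167, f(x_2) = 0.147096, coefficient = 2
x_3 = 2.5000, f(x_3) = 0.082085, coefficient = 1

I ≈ (0.583333/2) × 1.375839 = 0.401286
Exact value: 0.390282
Error: 0.011005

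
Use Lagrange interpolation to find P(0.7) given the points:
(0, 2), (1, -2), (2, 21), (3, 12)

Lagrange interpolation formula:
P(x) = Σ yᵢ × Lᵢ(x)
where Lᵢ(x) = Π_{j≠i} (x - xⱼ)/(xᵢ - xⱼ)

L_0(0.7) = (0.7 - 1)/(0 - 1) × (0.7 - 2)/(0 - 2) × (0.7 - 3)/(0 - 3) = 0.149500
L_1(0.7) = (0.7 - 0)/(1 - 0) × (0.7 - 2)/(1 - 2) × (0.7 - 3)/(1 - 3) = 1.046500
L_2(0.7) = (0.7 - 0)/(2 - 0) × (0.7 - 1)/(2 - 1) × (0.7 - 3)/(2 - 3) = -0.241500
L_3(0.7) = (0.7 - 0)/(3 - 0) × (0.7 - 1)/(3 - 1) × (0.7 - 2)/(3 - 2) = 0.045500

P(0.7) = 2×L_0(0.7) + (-2)×L_1(0.7) + 21×L_2(0.7) + 12×L_3(0.7)
P(0.7) = -6.319500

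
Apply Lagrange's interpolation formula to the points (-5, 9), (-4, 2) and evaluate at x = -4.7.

Lagrange interpolation formula:
P(x) = Σ yᵢ × Lᵢ(x)
where Lᵢ(x) = Π_{j≠i} (x - xⱼ)/(xᵢ - xⱼ)

L_0(-4.7) = (-4.7 - (-4))/(-5 - (-4)) = 0.700000
L_1(-4.7) = (-4.7 - (-5))/(-4 - (-5)) = 0.300000

P(-4.7) = 9×L_0(-4.7) + 2×L_1(-4.7)
P(-4.7) = 6.900000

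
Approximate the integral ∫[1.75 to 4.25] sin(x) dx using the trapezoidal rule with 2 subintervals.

f(x) = sin(x)
a = 1.75, b = 4.25, n = 2
h = (b - a)/n = 1.250000

Trapezoidal rule: (h/2)[f(x₀) + 2f(x₁) + 2f(x₂) + ... + f(xₙ)]

x_0 = 1.7500, f(x_0) = 0.983986, coefficient = 1
x_1 = 3.0000, f(x_1) = 0.141120, coefficient = 2
x_2 = 4.2500, f(x_2) = -0.894989, coefficient = 1

I ≈ (1.250000/2) × 0.371237 = 0.232023
Exact value: 0.267841
Error: 0.035819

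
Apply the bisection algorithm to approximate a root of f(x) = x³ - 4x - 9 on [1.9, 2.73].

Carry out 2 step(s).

f(x) = x³ - 4x - 9
Initial interval: [1.9, 2.73]

Iteration 1:
  c_1 = (1.900000 + 2.730000)/2 = 2.315000
  f(c_1) = f(2.315000) = -5.853394
  f(a) × f(c) ≥ 0, new interval: [2.315000, 2.730000]
Iteration 2:
  c_2 = (2.315000 + 2.730000)/2 = 2.522500
  f(c_2) = f(2.522500) = -3.039317
  f(a) × f(c) ≥ 0, new interval: [2.522500, 2.730000]

After 2 iteration(s), the approximation is c_2 = 2.522500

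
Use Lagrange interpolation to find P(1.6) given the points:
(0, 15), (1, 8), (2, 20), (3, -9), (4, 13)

Lagrange interpolation formula:
P(x) = Σ yᵢ × Lᵢ(x)
where Lᵢ(x) = Π_{j≠i} (x - xⱼ)/(xᵢ - xⱼ)

L_0(1.6) = (1.6 - 1)/(0 - 1) × (1.6 - 2)/(0 - 2) × (1.6 - 3)/(0 - 3) × (1.6 - 4)/(0 - 4) = -0.033600
L_1(1.6) = (1.6 - 0)/(1 - 0) × (1.6 - 2)/(1 - 2) × (1.6 - 3)/(1 - 3) × (1.6 - 4)/(1 - 4) = 0.358400
L_2(1.6) = (1.6 - 0)/(2 - 0) × (1.6 - 1)/(2 - 1) × (1.6 - 3)/(2 - 3) × (1.6 - 4)/(2 - 4) = 0.806400
L_3(1.6) = (1.6 - 0)/(3 - 0) × (1.6 - 1)/(3 - 1) × (1.6 - 2)/(3 - 2) × (1.6 - 4)/(3 - 4) = -0.153600
L_4(1.6) = (1.6 - 0)/(4 - 0) × (1.6 - 1)/(4 - 1) × (1.6 - 2)/(4 - 2) × (1.6 - 3)/(4 - 3) = 0.022400

P(1.6) = 15×L_0(1.6) + 8×L_1(1.6) + 20×L_2(1.6) + (-9)×L_3(1.6) + 13×L_4(1.6)
P(1.6) = 20.164800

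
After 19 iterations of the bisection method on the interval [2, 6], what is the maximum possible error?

Bisection error bound: |error| ≤ (b-a)/2^n
|error| ≤ (6 - 2)/2^19 = 4/2^19
|error| ≤ 0.0000076294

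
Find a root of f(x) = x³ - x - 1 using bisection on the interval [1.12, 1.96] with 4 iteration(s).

f(x) = x³ - x - 1
Initial interval: [1.12, 1.96]

Iteration 1:
  c_1 = (1.120000 + 1.960000)/2 = 1.540000
  f(c_1) = f(1.540000) = 1.112264
  f(a) × f(c) < 0, new interval: [1.120000, 1.540000]
Iteration 2:
  c_2 = (1.120000 + 1.540000)/2 = 1.330000
  f(c_2) = f(1.330000) = 0.022637
  f(a) × f(c) < 0, new interval: [1.120000, 1.330000]
Iteration 3:
  c_3 = (1.120000 + 1.330000)/2 = 1.225000
  f(c_3) = f(1.225000) = -0.386734
  f(a) × f(c) ≥ 0, new interval: [1.225000, 1.330000]
Iteration 4:
  c_4 = (1.225000 + 1.330000)/2 = 1.277500
  f(c_4) = f(1.277500) = -0.192612
  f(a) × f(c) ≥ 0, new interval: [1.277500, 1.330000]

After 4 iteration(s), the approximation is c_4 = 1.277500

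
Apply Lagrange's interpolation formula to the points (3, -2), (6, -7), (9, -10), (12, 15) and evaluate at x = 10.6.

Lagrange interpolation formula:
P(x) = Σ yᵢ × Lᵢ(x)
where Lᵢ(x) = Π_{j≠i} (x - xⱼ)/(xᵢ - xⱼ)

L_0(10.6) = (10.6 - 6)/(3 - 6) × (10.6 - 9)/(3 - 9) × (10.6 - 12)/(3 - 12) = 0.063605
L_1(10.6) = (10.6 - 3)/(6 - 3) × (10.6 - 9)/(6 - 9) × (10.6 - 12)/(6 - 12) = -0.315259
L_2(10.6) = (10.6 - 3)/(9 - 3) × (10.6 - 6)/(9 - 6) × (10.6 - 12)/(9 - 12) = 0.906370
L_3(10.6) = (10.6 - 3)/(12 - 3) × (10.6 - 6)/(12 - 6) × (10.6 - 9)/(12 - 9) = 0.345284

P(10.6) = (-2)×L_0(10.6) + (-7)×L_1(10.6) + (-10)×L_2(10.6) + 15×L_3(10.6)
P(10.6) = -1.804840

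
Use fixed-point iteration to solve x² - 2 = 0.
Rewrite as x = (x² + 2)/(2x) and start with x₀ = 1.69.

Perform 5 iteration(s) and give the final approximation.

Equation: x² - 2 = 0
Fixed-point form: x = (x² + 2)/(2x)
x₀ = 1.69

x_1 = g(1.690000) = 1.436716
x_2 = g(1.436716) = 1.414390
x_3 = g(1.414390) = 1.414214
x_4 = g(1.414214) = 1.414214
x_5 = g(1.414214) = 1.414214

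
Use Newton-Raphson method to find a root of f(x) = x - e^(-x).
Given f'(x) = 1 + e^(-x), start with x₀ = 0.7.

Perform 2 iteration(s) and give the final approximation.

f(x) = x - e^(-x)
f'(x) = 1 + e^(-x)
x₀ = 0.7

Newton-Raphson formula: x_{n+1} = x_n - f(x_n)/f'(x_n)

Iteration 1:
  f(0.700000) = 0.203415
  f'(0.700000) = 1.496585
  x_1 = 0.700000 - 0.203415/1.496585 = 0.564081
Iteration 2:
  f(0.564081) = -0.004802
  f'(0.564081) = 1.568883
  x_2 = 0.564081 - (-0.004802)/1.568883 = 0.567142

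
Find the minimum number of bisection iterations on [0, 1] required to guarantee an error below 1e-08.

We need (b-a)/2^n ≤ 1e-08
(1 - 0)/2^n ≤ 1e-08
1/2^n ≤ 1e-08
2^n ≥ 100000000
n ≥ log₂(100000000) = 26.58
n ≥ 27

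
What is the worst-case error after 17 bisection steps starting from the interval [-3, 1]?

Bisection error bound: |error| ≤ (b-a)/2^n
|error| ≤ (1 - (-3))/2^17 = 4/2^17
|error| ≤ 0.0000305176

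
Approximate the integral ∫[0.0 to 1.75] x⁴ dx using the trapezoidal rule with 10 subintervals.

f(x) = x⁴
a = 0.0, b = 1.75, n = 10
h = (b - a)/n = 0.175000

Trapezoidal rule: (h/2)[f(x₀) + 2f(x₁) + 2f(x₂) + ... + f(xₙ)]

x_0 = 0.0000, f(x_0) = 0.000000, coefficient = 1
x_1 = 0.1750, f(x_1) = 0.000938, coefficient = 2
x_2 = 0.3500, f(x_2) = 0.015006, coefficient = 2
x_3 = 0.5250, f(x_3) = 0.075969, coefficient = 2
x_4 = 0.7000, f(x_4) = 0.240100, coefficient = 2
x_5 = 0.8750, f(x_5) = 0.586182, coefficient = 2
x_6 = 1.0500, f(x_6) = 1.215506, coefficient = 2
x_7 = 1.2250, f(x_7) = 2.251875, coefficient = 2
x_8 = 1.4000, f(x_8) = 3.841600, coefficient = 2
x_9 = 1.5750, f(x_9) = 6.153500, coefficient = 2
x_10 = 1.7500, f(x_10) = 9.378906, coefficient = 1

I ≈ (0.175000/2) × 38.140260 = 3.337273
Exact value: 3.282617
Error: 0.054656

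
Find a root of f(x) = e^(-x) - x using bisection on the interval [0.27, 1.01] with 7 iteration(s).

f(x) = e^(-x) - x
Initial interval: [0.27, 1.01]

Iteration 1:
  c_1 = (0.270000 + 1.010000)/2 = 0.640000
  f(c_1) = f(0.640000) = -0.112708
  f(a) × f(c) < 0, new interval: [0.270000, 0.640000]
Iteration 2:
  c_2 = (0.270000 + 0.640000)/2 = 0.455000
  f(c_2) = f(0.455000) = 0.179448
  f(a) × f(c) ≥ 0, new interval: [0.455000, 0.640000]
Iteration 3:
  c_3 = (0.455000 + 0.640000)/2 = 0.547500
  f(c_3) = f(0.547500) = 0.030894
  f(a) × f(c) ≥ 0, new interval: [0.547500, 0.640000]
Iteration 4:
  c_4 = (0.547500 + 0.640000)/2 = 0.593750
  f(c_4) = f(0.593750) = -0.041498
  f(a) × f(c) < 0, new interval: [0.547500, 0.593750]
Iteration 5:
  c_5 = (0.547500 + 0.593750)/2 = 0.570625
  f(c_5) = f(0.570625) = -0.005453
  f(a) × f(c) < 0, new interval: [0.547500, 0.570625]
Iteration 6:
  c_6 = (0.547500 + 0.570625)/2 = 0.559063
  f(c_6) = f(0.559063) = 0.012682
  f(a) × f(c) ≥ 0, new interval: [0.559063, 0.570625]
Iteration 7:
  c_7 = (0.559063 + 0.570625)/2 = 0.564844
  f(c_7) = f(0.564844) = 0.003605
  f(a) × f(c) ≥ 0, new interval: [0.564844, 0.570625]

After 7 iteration(s), the approximation is c_7 = 0.564844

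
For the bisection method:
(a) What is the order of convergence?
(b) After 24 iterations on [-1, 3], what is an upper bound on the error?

(a) Bisection has linear (order 1) convergence; the error is halved each step.

(b) Error bound = (b-a)/2^n = (3 - (-1))/2^{24}
    = 4/2^{24}

(a) 1 (linear); (b) error ≤ 2.38e-07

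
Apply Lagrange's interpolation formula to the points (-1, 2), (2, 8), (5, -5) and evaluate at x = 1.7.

Lagrange interpolation formula:
P(x) = Σ yᵢ × Lᵢ(x)
where Lᵢ(x) = Π_{j≠i} (x - xⱼ)/(xᵢ - xⱼ)

L_0(1.7) = (1.7 - 2)/(-1 - 2) × (1.7 - 5)/(-1 - 5) = 0.055000
L_1(1.7) = (1.7 - (-1))/(2 - (-1)) × (1.7 - 5)/(2 - 5) = 0.990000
L_2(1.7) = (1.7 - (-1))/(5 - (-1)) × (1.7 - 2)/(5 - 2) = -0.045000

P(1.7) = 2×L_0(1.7) + 8×L_1(1.7) + (-5)×L_2(1.7)
P(1.7) = 8.255000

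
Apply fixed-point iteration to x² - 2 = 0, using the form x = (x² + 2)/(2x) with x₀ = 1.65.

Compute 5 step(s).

Equation: x² - 2 = 0
Fixed-point form: x = (x² + 2)/(2x)
x₀ = 1.65

x_1 = g(1.650000) = 1.431061
x_2 = g(1.431061) = 1.414313
x_3 = g(1.414313) = 1.414214
x_4 = g(1.414214) = 1.414214
x_5 = g(1.414214) = 1.414214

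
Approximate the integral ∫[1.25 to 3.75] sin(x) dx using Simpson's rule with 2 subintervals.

f(x) = sin(x)
a = 1.25, b = 3.75, n = 2
h = (b - a)/n = 1.250000

Simpson's rule: (h/3)[f(x₀) + 4f(x₁) + 2f(x₂) + ... + f(xₙ)]

x_0 = 1.2500, f(x_0) = 0.948985, coefficient = 1
x_1 = 2.5000, f(x_1) = 0.598472, coefficient = 4
x_2 = 3.7500, f(x_2) = -0.571561, coefficient = 1

I ≈ (1.250000/3) × 2.771312 = 1.154713
Exact value: 1.135882
Error: 0.018832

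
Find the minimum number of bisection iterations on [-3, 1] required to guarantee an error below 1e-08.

We need (b-a)/2^n ≤ 1e-08
(1 - (-3))/2^n ≤ 1e-08
4/2^n ≤ 1e-08
2^n ≥ 400000000
n ≥ log₂(400000000) = 28.58
n ≥ 29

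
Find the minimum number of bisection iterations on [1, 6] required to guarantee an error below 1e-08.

We need (b-a)/2^n ≤ 1e-08
(6 - 1)/2^n ≤ 1e-08
5/2^n ≤ 1e-08
2^n ≥ 500000000
n ≥ log₂(500000000) = 28.90
n ≥ 29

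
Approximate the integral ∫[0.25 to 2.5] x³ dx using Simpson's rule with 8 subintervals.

f(x) = x³
a = 0.25, b = 2.5, n = 8
h = (b - a)/n = 0.281250

Simpson's rule: (h/3)[f(x₀) + 4f(x₁) + 2f(x₂) + ... + f(xₙ)]

x_0 = 0.2500, f(x_0) = 0.015625, coefficient = 1
x_1 = 0.5312, f(x_1) = 0.149933, coefficient = 4
x_2 = 0.8125, f(x_2) = 0.536377, coefficient = 2
x_3 = 1.0938, f(x_3) = 1.308441, coefficient = 4
x_4 = 1.3750, f(x_4) = 2.599609, coefficient = 2
x_5 = 1.6562, f(x_5) = 4.543365, coefficient = 4
x_6 = 1.9375, f(x_6) = 7.273193, coefficient = 2
x_7 = 2.2188, f(x_7) = 10.922577, coefficient = 4
x_8 = 2.5000, f(x_8) = 15.625000, coefficient = 1

I ≈ (0.281250/3) × 104.156250 = 9.764648
Exact value: 9.764648
Error: 0.000000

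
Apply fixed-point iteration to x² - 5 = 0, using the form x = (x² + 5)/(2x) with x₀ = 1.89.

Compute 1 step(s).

Equation: x² - 5 = 0
Fixed-point form: x = (x² + 5)/(2x)
x₀ = 1.89

x_1 = g(1.890000) = 2.267751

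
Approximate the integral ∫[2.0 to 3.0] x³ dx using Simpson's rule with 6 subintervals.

f(x) = x³
a = 2.0, b = 3.0, n = 6
h = (b - a)/n = 0.166667

Simpson's rule: (h/3)[f(x₀) + 4f(x₁) + 2f(x₂) + ... + f(xₙ)]

x_0 = 2.0000, f(x_0) = 8.000000, coefficient = 1
x_1 = 2.1667, f(x_1) = 10.171296, coefficient = 4
x_2 = 2.3333, f(x_2) = 12.703704, coefficient = 2
x_3 = 2.5000, f(x_3) = 15.625000, coefficient = 4
x_4 = 2.6667, f(x_4) = 18.962963, coefficient = 2
x_5 = 2.8333, f(x_5) = 22.745370, coefficient = 4
x_6 = 3.0000, f(x_6) = 27.000000, coefficient = 1

I ≈ (0.166667/3) × 292.500000 = 16.250000
Exact value: 16.250000
Error: 0.000000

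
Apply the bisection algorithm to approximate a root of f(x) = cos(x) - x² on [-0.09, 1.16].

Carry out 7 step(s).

f(x) = cos(x) - x²
Initial interval: [-0.09, 1.16]

Iteration 1:
  c_1 = (-0.090000 + 1.160000)/2 = 0.535000
  f(c_1) = f(0.535000) = 0.574044
  f(a) × f(c) ≥ 0, new interval: [0.535000, 1.160000]
Iteration 2:
  c_2 = (0.535000 + 1.160000)/2 = 0.847500
  f(c_2) = f(0.847500) = -0.056397
  f(a) × f(c) < 0, new interval: [0.535000, 0.847500]
Iteration 3:
  c_3 = (0.535000 + 0.847500)/2 = 0.691250
  f(c_3) = f(0.691250) = 0.292623
  f(a) × f(c) ≥ 0, new interval: [0.691250, 0.847500]
Iteration 4:
  c_4 = (0.691250 + 0.847500)/2 = 0.769375
  f(c_4) = f(0.769375) = 0.126408
  f(a) × f(c) ≥ 0, new interval: [0.769375, 0.847500]
Iteration 5:
  c_5 = (0.769375 + 0.847500)/2 = 0.808437
  f(c_5) = f(0.808437) = 0.037058
  f(a) × f(c) ≥ 0, new interval: [0.808437, 0.847500]
Iteration 6:
  c_6 = (0.808437 + 0.847500)/2 = 0.827969
  f(c_6) = f(0.827969) = -0.009159
  f(a) × f(c) < 0, new interval: [0.808437, 0.827969]
Iteration 7:
  c_7 = (0.808437 + 0.827969)/2 = 0.818203
  f(c_7) = f(0.818203) = 0.014078
  f(a) × f(c) ≥ 0, new interval: [0.818203, 0.827969]

After 7 iteration(s), the approximation is c_7 = 0.818203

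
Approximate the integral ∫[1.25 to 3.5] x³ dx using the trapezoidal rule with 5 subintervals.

f(x) = x³
a = 1.25, b = 3.5, n = 5
h = (b - a)/n = 0.450000

Trapezoidal rule: (h/2)[f(x₀) + 2f(x₁) + 2f(x₂) + ... + f(xₙ)]

x_0 = 1.2500, f(x_0) = 1.953125, coefficient = 1
x_1 = 1.7000, f(x_1) = 4.913000, coefficient = 2
x_2 = 2.1500, f(x_2) = 9.938375, coefficient = 2
x_3 = 2.6000, f(x_3) = 17.576000, coefficient = 2
x_4 = 3.0500, f(x_4) = 28.372625, coefficient = 2
x_5 = 3.5000, f(x_5) = 42.875000, coefficient = 1

I ≈ (0.450000/2) × 166.428125 = 37.446328
Exact value: 36.905273
Error: 0.541055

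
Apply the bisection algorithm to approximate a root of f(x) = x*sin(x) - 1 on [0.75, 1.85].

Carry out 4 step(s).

f(x) = x*sin(x) - 1
Initial interval: [0.75, 1.85]

Iteration 1:
  c_1 = (0.750000 + 1.850000)/2 = 1.300000
  f(c_1) = f(1.300000) = 0.252626
  f(a) × f(c) < 0, new interval: [0.750000, 1.300000]
Iteration 2:
  c_2 = (0.750000 + 1.300000)/2 = 1.025000
  f(c_2) = f(1.025000) = -0.123918
  f(a) × f(c) ≥ 0, new interval: [1.025000, 1.300000]
Iteration 3:
  c_3 = (1.025000 + 1.300000)/2 = 1.162500
  f(c_3) = f(1.162500) = 0.066941
  f(a) × f(c) < 0, new interval: [1.025000, 1.162500]
Iteration 4:
  c_4 = (1.025000 + 1.162500)/2 = 1.093750
  f(c_4) = f(1.093750) = -0.028362
  f(a) × f(c) ≥ 0, new interval: [1.093750, 1.162500]

After 4 iteration(s), the approximation is c_4 = 1.093750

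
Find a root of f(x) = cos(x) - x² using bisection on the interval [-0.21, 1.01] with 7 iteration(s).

f(x) = cos(x) - x²
Initial interval: [-0.21, 1.01]

Iteration 1:
  c_1 = (-0.210000 + 1.010000)/2 = 0.400000
  f(c_1) = f(0.400000) = 0.761061
  f(a) × f(c) ≥ 0, new interval: [0.400000, 1.010000]
Iteration 2:
  c_2 = (0.400000 + 1.010000)/2 = 0.705000
  f(c_2) = f(0.705000) = 0.264587
  f(a) × f(c) ≥ 0, new interval: [0.705000, 1.010000]
Iteration 3:
  c_3 = (0.705000 + 1.010000)/2 = 0.857500
  f(c_3) = f(0.857500) = -0.080976
  f(a) × f(c) < 0, new interval: [0.705000, 0.857500]
Iteration 4:
  c_4 = (0.705000 + 0.857500)/2 = 0.781250
  f(c_4) = f(0.781250) = 0.099682
  f(a) × f(c) ≥ 0, new interval: [0.781250, 0.857500]
Iteration 5:
  c_5 = (0.781250 + 0.857500)/2 = 0.819375
  f(c_5) = f(0.819375) = 0.011303
  f(a) × f(c) ≥ 0, new interval: [0.819375, 0.857500]
Iteration 6:
  c_6 = (0.819375 + 0.857500)/2 = 0.838437
  f(c_6) = f(0.838437) = -0.034352
  f(a) × f(c) < 0, new interval: [0.819375, 0.838437]
Iteration 7:
  c_7 = (0.819375 + 0.838437)/2 = 0.828906
  f(c_7) = f(0.828906) = -0.011403
  f(a) × f(c) < 0, new interval: [0.819375, 0.828906]

After 7 iteration(s), the approximation is c_7 = 0.828906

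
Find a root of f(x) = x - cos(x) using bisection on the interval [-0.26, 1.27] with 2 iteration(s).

f(x) = x - cos(x)
Initial interval: [-0.26, 1.27]

Iteration 1:
  c_1 = (-0.260000 + 1.270000)/2 = 0.505000
  f(c_1) = f(0.505000) = -0.370174
  f(a) × f(c) ≥ 0, new interval: [0.505000, 1.270000]
Iteration 2:
  c_2 = (0.505000 + 1.270000)/2 = 0.887500
  f(c_2) = f(0.887500) = 0.256147
  f(a) × f(c) < 0, new interval: [0.505000, 0.887500]

After 2 iteration(s), the approximation is c_2 = 0.887500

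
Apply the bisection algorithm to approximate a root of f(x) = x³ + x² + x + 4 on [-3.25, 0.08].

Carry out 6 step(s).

f(x) = x³ + x² + x + 4
Initial interval: [-3.25, 0.08]

Iteration 1:
  c_1 = (-3.250000 + 0.080000)/2 = -1.585000
  f(c_1) = f(-1.585000) = 0.945348
  f(a) × f(c) < 0, new interval: [-3.250000, -1.585000]
Iteration 2:
  c_2 = (-3.250000 + (-1.585000))/2 = -2.417500
  f(c_2) = f(-2.417500) = -6.701804
  f(a) × f(c) ≥ 0, new interval: [-2.417500, -1.585000]
Iteration 3:
  c_3 = (-2.417500 + (-1.585000))/2 = -2.001250
  f(c_3) = f(-2.001250) = -2.011258
  f(a) × f(c) ≥ 0, new interval: [-2.001250, -1.585000]
Iteration 4:
  c_4 = (-2.001250 + (-1.585000))/2 = -1.793125
  f(c_4) = f(-1.793125) = -0.343258
  f(a) × f(c) ≥ 0, new interval: [-1.793125, -1.585000]
Iteration 5:
  c_5 = (-1.793125 + (-1.585000))/2 = -1.689062
  f(c_5) = f(-1.689062) = 0.345089
  f(a) × f(c) < 0, new interval: [-1.793125, -1.689062]
Iteration 6:
  c_6 = (-1.793125 + (-1.689062))/2 = -1.741094
  f(c_6) = f(-1.741094) = 0.012349
  f(a) × f(c) < 0, new interval: [-1.793125, -1.741094]

After 6 iteration(s), the approximation is c_6 = -1.741094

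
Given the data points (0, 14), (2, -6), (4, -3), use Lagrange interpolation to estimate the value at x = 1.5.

Lagrange interpolation formula:
P(x) = Σ yᵢ × Lᵢ(x)
where Lᵢ(x) = Π_{j≠i} (x - xⱼ)/(xᵢ - xⱼ)

L_0(1.5) = (1.5 - 2)/(0 - 2) × (1.5 - 4)/(0 - 4) = 0.156250
L_1(1.5) = (1.5 - 0)/(2 - 0) × (1.5 - 4)/(2 - 4) = 0.937500
L_2(1.5) = (1.5 - 0)/(4 - 0) × (1.5 - 2)/(4 - 2) = -0.093750

P(1.5) = 14×L_0(1.5) + (-6)×L_1(1.5) + (-3)×L_2(1.5)
P(1.5) = -3.156250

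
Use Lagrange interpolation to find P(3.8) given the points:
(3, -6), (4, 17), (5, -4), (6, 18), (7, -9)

Lagrange interpolation formula:
P(x) = Σ yᵢ × Lᵢ(x)
where Lᵢ(x) = Π_{j≠i} (x - xⱼ)/(xᵢ - xⱼ)

L_0(3.8) = (3.8 - 4)/(3 - 4) × (3.8 - 5)/(3 - 5) × (3.8 - 6)/(3 - 6) × (3.8 - 7)/(3 - 7) = 0.070400
L_1(3.8) = (3.8 - 3)/(4 - 3) × (3.8 - 5)/(4 - 5) × (3.8 - 6)/(4 - 6) × (3.8 - 7)/(4 - 7) = 1.126400
L_2(3.8) = (3.8 - 3)/(5 - 3) × (3.8 - 4)/(5 - 4) × (3.8 - 6)/(5 - 6) × (3.8 - 7)/(5 - 7) = -0.281600
L_3(3.8) = (3.8 - 3)/(6 - 3) × (3.8 - 4)/(6 - 4) × (3.8 - 5)/(6 - 5) × (3.8 - 7)/(6 - 7) = 0.102400
L_4(3.8) = (3.8 - 3)/(7 - 3) × (3.8 - 4)/(7 - 4) × (3.8 - 5)/(7 - 5) × (3.8 - 6)/(7 - 6) = -0.017600

P(3.8) = (-6)×L_0(3.8) + 17×L_1(3.8) + (-4)×L_2(3.8) + 18×L_3(3.8) + (-9)×L_4(3.8)
P(3.8) = 21.854400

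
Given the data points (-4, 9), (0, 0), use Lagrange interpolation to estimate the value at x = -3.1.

Lagrange interpolation formula:
P(x) = Σ yᵢ × Lᵢ(x)
where Lᵢ(x) = Π_{j≠i} (x - xⱼ)/(xᵢ - xⱼ)

L_0(-3.1) = (-3.1 - 0)/(-4 - 0) = 0.775000
L_1(-3.1) = (-3.1 - (-4))/(0 - (-4)) = 0.225000

P(-3.1) = 9×L_0(-3.1) + 0×L_1(-3.1)
P(-3.1) = 6.975000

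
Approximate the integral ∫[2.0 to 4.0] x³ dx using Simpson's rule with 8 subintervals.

f(x) = x³
a = 2.0, b = 4.0, n = 8
h = (b - a)/n = 0.250000

Simpson's rule: (h/3)[f(x₀) + 4f(x₁) + 2f(x₂) + ... + f(xₙ)]

x_0 = 2.0000, f(x_0) = 8.000000, coefficient = 1
x_1 = 2.2500, f(x_1) = 11.390625, coefficient = 4
x_2 = 2.5000, f(x_2) = 15.625000, coefficient = 2
x_3 = 2.7500, f(x_3) = 20.796875, coefficient = 4
x_4 = 3.0000, f(x_4) = 27.000000, coefficient = 2
x_5 = 3.2500, f(x_5) = 34.328125, coefficient = 4
x_6 = 3.5000, f(x_6) = 42.875000, coefficient = 2
x_7 = 3.7500, f(x_7) = 52.734375, coefficient = 4
x_8 = 4.0000, f(x_8) = 64.000000, coefficient = 1

I ≈ (0.250000/3) × 720.000000 = 60.000000
Exact value: 60.000000
Error: 0.000000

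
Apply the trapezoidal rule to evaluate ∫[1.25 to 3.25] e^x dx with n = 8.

f(x) = e^x
a = 1.25, b = 3.25, n = 8
h = (b - a)/n = 0.250000

Trapezoidal rule: (h/2)[f(x₀) + 2f(x₁) + 2f(x₂) + ... + f(xₙ)]

x_0 = 1.2500, f(x_0) = 3.490343, coefficient = 1
x_1 = 1.5000, f(x_1) = 4.481689, coefficient = 2
x_2 = 1.7500, f(x_2) = 5.754603, coefficient = 2
x_3 = 2.0000, f(x_3) = 7.389056, coefficient = 2
x_4 = 2.2500, f(x_4) = 9.487736, coefficient = 2
x_5 = 2.5000, f(x_5) = 12.182494, coefficient = 2
x_6 = 2.7500, f(x_6) = 15.642632, coefficient = 2
x_7 = 3.0000, f(x_7) = 20.085537, coefficient = 2
x_8 = 3.2500, f(x_8) = 25.790340, coefficient = 1

I ≈ (0.250000/2) × 179.328176 = 22.416022
Exact value: 22.299997
Error: 0.116025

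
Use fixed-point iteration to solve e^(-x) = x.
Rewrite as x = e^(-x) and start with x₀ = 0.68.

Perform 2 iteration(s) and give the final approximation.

Equation: e^(-x) = x
Fixed-point form: x = e^(-x)
x₀ = 0.68

x_1 = g(0.680000) = 0.506617
x_2 = g(0.506617) = 0.602531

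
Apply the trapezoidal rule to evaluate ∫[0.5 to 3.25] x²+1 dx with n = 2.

f(x) = x²+1
a = 0.5, b = 3.25, n = 2
h = (b - a)/n = 1.375000

Trapezoidal rule: (h/2)[f(x₀) + 2f(x₁) + 2f(x₂) + ... + f(xₙ)]

x_0 = 0.5000, f(x_0) = 1.250000, coefficient = 1
x_1 = 1.8750, f(x_1) = 4.515625, coefficient = 2
x_2 = 3.2500, f(x_2) = 11.562500, coefficient = 1

I ≈ (1.375000/2) × 21.843750 = 15.017578
Exact value: 14.151042
Error: 0.866536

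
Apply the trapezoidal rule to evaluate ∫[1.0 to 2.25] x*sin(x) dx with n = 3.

f(x) = x*sin(x)
a = 1.0, b = 2.25, n = 3
h = (b - a)/n = 0.416667

Trapezoidal rule: (h/2)[f(x₀) + 2f(x₁) + 2f(x₂) + ... + f(xₙ)]

x_0 = 1.0000, f(x_0) = 0.841471, coefficient = 1
x_1 = 1.4167, f(x_1) = 1.399873, coefficient = 2
x_2 = 1.8333, f(x_2) = 1.770514, coefficient = 2
x_3 = 2.2500, f(x_3) = 1.750665, coefficient = 1

I ≈ (0.416667/2) × 8.932908 = 1.861023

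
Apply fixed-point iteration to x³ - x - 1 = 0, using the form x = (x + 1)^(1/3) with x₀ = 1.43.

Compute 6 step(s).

Equation: x³ - x - 1 = 0
Fixed-point form: x = (x + 1)^(1/3)
x₀ = 1.43

x_1 = g(1.430000) = 1.344421
x_2 = g(1.344421) = 1.328450
x_3 = g(1.328450) = 1.325426
x_4 = g(1.325426) = 1.324853
x_5 = g(1.324853) = 1.324744
x_6 = g(1.324744) = 1.324723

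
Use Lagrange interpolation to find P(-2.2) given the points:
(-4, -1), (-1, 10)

Lagrange interpolation formula:
P(x) = Σ yᵢ × Lᵢ(x)
where Lᵢ(x) = Π_{j≠i} (x - xⱼ)/(xᵢ - xⱼ)

L_0(-2.2) = (-2.2 - (-1))/(-4 - (-1)) = 0.400000
L_1(-2.2) = (-2.2 - (-4))/(-1 - (-4)) = 0.600000

P(-2.2) = (-1)×L_0(-2.2) + 10×L_1(-2.2)
P(-2.2) = 5.600000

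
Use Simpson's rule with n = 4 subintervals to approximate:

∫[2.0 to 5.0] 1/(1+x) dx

f(x) = 1/(1+x)
a = 2.0, b = 5.0, n = 4
h = (b - a)/n = 0.750000

Simpson's rule: (h/3)[f(x₀) + 4f(x₁) + 2f(x₂) + ... + f(xₙ)]

x_0 = 2.0000, f(x_0) = 0.333333, coefficient = 1
x_1 = 2.7500, f(x_1) = 0.266667, coefficient = 4
x_2 = 3.5000, f(x_2) = 0.222222, coefficient = 2
x_3 = 4.2500, f(x_3) = 0.190476, coefficient = 4
x_4 = 5.0000, f(x_4) = 0.166667, coefficient = 1

I ≈ (0.750000/3) × 2.773016 = 0.693254
Exact value: 0.693147
Error: 0.000107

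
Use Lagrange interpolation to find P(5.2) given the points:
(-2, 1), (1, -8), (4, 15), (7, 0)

Lagrange interpolation formula:
P(x) = Σ yᵢ × Lᵢ(x)
where Lᵢ(x) = Π_{j≠i} (x - xⱼ)/(xᵢ - xⱼ)

L_0(5.2) = (5.2 - 1)/(-2 - 1) × (5.2 - 4)/(-2 - 4) × (5.2 - 7)/(-2 - 7) = 0.056000
L_1(5.2) = (5.2 - (-2))/(1 - (-2)) × (5.2 - 4)/(1 - 4) × (5.2 - 7)/(1 - 7) = -0.288000
L_2(5.2) = (5.2 - (-2))/(4 - (-2)) × (5.2 - 1)/(4 - 1) × (5.2 - 7)/(4 - 7) = 1.008000
L_3(5.2) = (5.2 - (-2))/(7 - (-2)) × (5.2 - 1)/(7 - 1) × (5.2 - 4)/(7 - 4) = 0.224000

P(5.2) = 1×L_0(5.2) + (-8)×L_1(5.2) + 15×L_2(5.2) + 0×L_3(5.2)
P(5.2) = 17.480000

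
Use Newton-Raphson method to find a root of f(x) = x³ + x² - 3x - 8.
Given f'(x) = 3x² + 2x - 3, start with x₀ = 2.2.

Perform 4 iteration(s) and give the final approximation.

f(x) = x³ + x² - 3x - 8
f'(x) = 3x² + 2x - 3
x₀ = 2.2

Newton-Raphson formula: x_{n+1} = x_n - f(x_n)/f'(x_n)

Iteration 1:
  f(2.200000) = 0.888000
  f'(2.200000) = 15.920000
  x_1 = 2.200000 - 0.888000/15.920000 = 2.144221
Iteration 2:
  f(2.144221) = 0.023472
  f'(2.144221) = 15.081495
  x_2 = 2.144221 - 0.023472/15.081495 = 2.142665
Iteration 3:
  f(2.142665) = 0.000018
  f'(2.142665) = 15.058366
  x_3 = 2.142665 - 0.000018/15.058366 = 2.142664
Iteration 4:
  f(2.142664) = 0.000000
  f'(2.142664) = 15.058348
  x_4 = 2.142664 - 0.000000/15.058348 = 2.142664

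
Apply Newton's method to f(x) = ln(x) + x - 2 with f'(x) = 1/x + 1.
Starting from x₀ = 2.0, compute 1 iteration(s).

f(x) = ln(x) + x - 2
f'(x) = 1/x + 1
x₀ = 2.0

Newton-Raphson formula: x_{n+1} = x_n - f(x_n)/f'(x_n)

Iteration 1:
  f(2.000000) = 0.693147
  f'(2.000000) = 1.500000
  x_1 = 2.000000 - 0.693147/1.500000 = 1.537902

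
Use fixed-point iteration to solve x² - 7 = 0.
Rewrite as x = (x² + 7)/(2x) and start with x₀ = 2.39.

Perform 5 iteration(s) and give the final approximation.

Equation: x² - 7 = 0
Fixed-point form: x = (x² + 7)/(2x)
x₀ = 2.39

x_1 = g(2.390000) = 2.659435
x_2 = g(2.659435) = 2.645787
x_3 = g(2.645787) = 2.645751
x_4 = g(2.645751) = 2.645751
x_5 = g(2.645751) = 2.645751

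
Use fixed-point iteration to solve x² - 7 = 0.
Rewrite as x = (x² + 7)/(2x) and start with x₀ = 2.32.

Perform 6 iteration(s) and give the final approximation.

Equation: x² - 7 = 0
Fixed-point form: x = (x² + 7)/(2x)
x₀ = 2.32

x_1 = g(2.320000) = 2.668621
x_2 = g(2.668621) = 2.645849
x_3 = g(2.645849) = 2.645751
x_4 = g(2.645751) = 2.645751
x_5 = g(2.645751) = 2.645751
x_6 = g(2.645751) = 2.645751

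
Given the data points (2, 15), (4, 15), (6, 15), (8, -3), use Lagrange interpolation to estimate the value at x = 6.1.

Lagrange interpolation formula:
P(x) = Σ yᵢ × Lᵢ(x)
where Lᵢ(x) = Π_{j≠i} (x - xⱼ)/(xᵢ - xⱼ)

L_0(6.1) = (6.1 - 4)/(2 - 4) × (6.1 - 6)/(2 - 6) × (6.1 - 8)/(2 - 8) = 0.008312
L_1(6.1) = (6.1 - 2)/(4 - 2) × (6.1 - 6)/(4 - 6) × (6.1 - 8)/(4 - 8) = -0.048687
L_2(6.1) = (6.1 - 2)/(6 - 2) × (6.1 - 4)/(6 - 4) × (6.1 - 8)/(6 - 8) = 1.022437
L_3(6.1) = (6.1 - 2)/(8 - 2) × (6.1 - 4)/(8 - 4) × (6.1 - 6)/(8 - 6) = 0.017937

P(6.1) = 15×L_0(6.1) + 15×L_1(6.1) + 15×L_2(6.1) + (-3)×L_3(6.1)
P(6.1) = 14.677125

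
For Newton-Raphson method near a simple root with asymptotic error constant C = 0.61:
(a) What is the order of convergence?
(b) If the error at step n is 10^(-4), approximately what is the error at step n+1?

(a) Newton-Raphson has quadratic (order 2) convergence near simple roots.
    This means |e_{n+1}| ≈ C|e_n|².

(b) With |e_n| = 10^(-4) and C = 0.61:
    |e_{n+1}| ≈ 0.61 × (10^(-4))² = 0.61 × 10^(-8)

(a) 2 (quadratic); (b) |e_{n+1}| ≈ 6.100e-09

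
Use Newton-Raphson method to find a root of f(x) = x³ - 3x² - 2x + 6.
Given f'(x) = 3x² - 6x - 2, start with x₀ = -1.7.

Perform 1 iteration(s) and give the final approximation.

f(x) = x³ - 3x² - 2x + 6
f'(x) = 3x² - 6x - 2
x₀ = -1.7

Newton-Raphson formula: x_{n+1} = x_n - f(x_n)/f'(x_n)

Iteration 1:
  f(-1.700000) = -4.183000
  f'(-1.700000) = 16.870000
  x_1 = -1.700000 - (-4.183000)/16.870000 = -1.452045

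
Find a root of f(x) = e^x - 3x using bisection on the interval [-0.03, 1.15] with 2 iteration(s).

f(x) = e^x - 3x
Initial interval: [-0.03, 1.15]

Iteration 1:
  c_1 = (-0.030000 + 1.150000)/2 = 0.560000
  f(c_1) = f(0.560000) = 0.070673
  f(a) × f(c) ≥ 0, new interval: [0.560000, 1.150000]
Iteration 2:
  c_2 = (0.560000 + 1.150000)/2 = 0.855000
  f(c_2) = f(0.855000) = -0.213626
  f(a) × f(c) < 0, new interval: [0.560000, 0.855000]

After 2 iteration(s), the approximation is c_2 = 0.855000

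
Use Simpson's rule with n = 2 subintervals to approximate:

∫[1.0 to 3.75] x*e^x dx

f(x) = x*e^x
a = 1.0, b = 3.75, n = 2
h = (b - a)/n = 1.375000

Simpson's rule: (h/3)[f(x₀) + 4f(x₁) + 2f(x₂) + ... + f(xₙ)]

x_0 = 1.0000, f(x_0) = 2.718282, coefficient = 1
x_1 = 2.3750, f(x_1) = 25.533656, coefficient = 4
x_2 = 3.7500, f(x_2) = 159.454058, coefficient = 1

I ≈ (1.375000/3) × 264.306965 = 121.140692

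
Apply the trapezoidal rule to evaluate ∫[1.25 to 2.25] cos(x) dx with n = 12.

f(x) = cos(x)
a = 1.25, b = 2.25, n = 12
h = (b - a)/n = 0.083333

Trapezoidal rule: (h/2)[f(x₀) + 2f(x₁) + 2f(x₂) + ... + f(xₙ)]

x_0 = 1.2500, f(x_0) = 0.315322, coefficient = 1
x_1 = 1.3333, f(x_1) = 0.235238, coefficient = 2
x_2 = 1.4167, f(x_2) = 0.153520, coefficient = 2
x_3 = 1.5000, f(x_3) = 0.070737, coefficient = 2
x_4 = 1.5833, f(x_4) = -0.012537, coefficient = 2
x_5 = 1.6667, f(x_5) = -0.095724, coefficient = 2
x_6 = 1.7500, f(x_6) = -0.178246, coefficient = 2
x_7 = 1.8333, f(x_7) = -0.259531, coefficient = 2
x_8 = 1.9167, f(x_8) = -0.339016, coefficient = 2
x_9 = 2.0000, f(x_9) = -0.416147, coefficient = 2
x_10 = 2.0833, f(x_10) = -0.490390, coefficient = 2
x_11 = 2.1667, f(x_11) = -0.561229, coefficient = 2
x_12 = 2.2500, f(x_12) = -0.628174, coefficient = 1

I ≈ (0.083333/2) × -4.099500 = -0.170813
Exact value: -0.170911
Error: 0.000099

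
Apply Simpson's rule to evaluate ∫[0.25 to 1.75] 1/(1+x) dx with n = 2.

f(x) = 1/(1+x)
a = 0.25, b = 1.75, n = 2
h = (b - a)/n = 0.750000

Simpson's rule: (h/3)[f(x₀) + 4f(x₁) + 2f(x₂) + ... + f(xₙ)]

x_0 = 0.2500, f(x_0) = 0.800000, coefficient = 1
x_1 = 1.0000, f(x_1) = 0.500000, coefficient = 4
x_2 = 1.7500, f(x_2) = 0.363636, coefficient = 1

I ≈ (0.750000/3) × 3.163636 = 0.790909
Exact value: 0.788457
Error: 0.002452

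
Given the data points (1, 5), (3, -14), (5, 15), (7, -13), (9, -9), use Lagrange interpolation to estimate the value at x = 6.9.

Lagrange interpolation formula:
P(x) = Σ yᵢ × Lᵢ(x)
where Lᵢ(x) = Π_{j≠i} (x - xⱼ)/(xᵢ - xⱼ)

L_0(6.9) = (6.9 - 3)/(1 - 3) × (6.9 - 5)/(1 - 5) × (6.9 - 7)/(1 - 7) × (6.9 - 9)/(1 - 9) = 0.004052
L_1(6.9) = (6.9 - 1)/(3 - 1) × (6.9 - 5)/(3 - 5) × (6.9 - 7)/(3 - 7) × (6.9 - 9)/(3 - 9) = -0.024522
L_2(6.9) = (6.9 - 1)/(5 - 1) × (6.9 - 3)/(5 - 3) × (6.9 - 7)/(5 - 7) × (6.9 - 9)/(5 - 9) = 0.075502
L_3(6.9) = (6.9 - 1)/(7 - 1) × (6.9 - 3)/(7 - 3) × (6.9 - 5)/(7 - 5) × (6.9 - 9)/(7 - 9) = 0.956353
L_4(6.9) = (6.9 - 1)/(9 - 1) × (6.9 - 3)/(9 - 3) × (6.9 - 5)/(9 - 5) × (6.9 - 7)/(9 - 7) = -0.011385

P(6.9) = 5×L_0(6.9) + (-14)×L_1(6.9) + 15×L_2(6.9) + (-13)×L_3(6.9) + (-9)×L_4(6.9)
P(6.9) = -10.834033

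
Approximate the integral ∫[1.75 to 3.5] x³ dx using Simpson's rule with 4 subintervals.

f(x) = x³
a = 1.75, b = 3.5, n = 4
h = (b - a)/n = 0.437500

Simpson's rule: (h/3)[f(x₀) + 4f(x₁) + 2f(x₂) + ... + f(xₙ)]

x_0 = 1.7500, f(x_0) = 5.359375, coefficient = 1
x_1 = 2.1875, f(x_1) = 10.467529, coefficient = 4
x_2 = 2.6250, f(x_2) = 18.087891, coefficient = 2
x_3 = 3.0625, f(x_3) = 28.722900, coefficient = 4
x_4 = 3.5000, f(x_4) = 42.875000, coefficient = 1

I ≈ (0.437500/3) × 241.171875 = 35.170898
Exact value: 35.170898
Error: 0.000000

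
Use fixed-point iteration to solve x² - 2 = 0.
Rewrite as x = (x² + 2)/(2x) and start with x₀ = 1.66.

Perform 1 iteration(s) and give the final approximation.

Equation: x² - 2 = 0
Fixed-point form: x = (x² + 2)/(2x)
x₀ = 1.66

x_1 = g(1.660000) = 1.432410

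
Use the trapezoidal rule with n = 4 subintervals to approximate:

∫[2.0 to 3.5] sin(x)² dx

f(x) = sin(x)²
a = 2.0, b = 3.5, n = 4
h = (b - a)/n = 0.375000

Trapezoidal rule: (h/2)[f(x₀) + 2f(x₁) + 2f(x₂) + ... + f(xₙ)]

x_0 = 2.0000, f(x_0) = 0.826822, coefficient = 1
x_1 = 2.3750, f(x_1) = 0.481199, coefficient = 2
x_2 = 2.7500, f(x_2) = 0.145665, coefficient = 2
x_3 = 3.1250, f(x_3) = 0.000275, coefficient = 2
x_4 = 3.5000, f(x_4) = 0.123049, coefficient = 1

I ≈ (0.375000/2) × 2.204149 = 0.413278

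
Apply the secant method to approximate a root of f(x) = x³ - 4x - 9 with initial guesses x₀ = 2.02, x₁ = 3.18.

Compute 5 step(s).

f(x) = x³ - 4x - 9
x₀ = 2.02, x₁ = 3.18

Secant formula: x_{n+1} = x_n - f(x_n)(x_n - x_{n-1})/(f(x_n) - f(x_{n-1}))

Iteration 1:
  f(2.020000) = -8.837592
  f(3.180000) = 10.437432
  x_2 = 3.180000 - 10.437432×(3.180000 - 2.020000)/(10.437432 - (-8.837592))
       = 2.551860
Iteration 2:
  f(3.180000) = 10.437432
  f(2.551860) = -2.589761
  x_3 = 2.551860 - (-2.589761)×(2.551860 - 3.180000)/(-2.589761 - 10.437432)
       = 2.676732
Iteration 3:
  f(2.551860) = -2.589761
  f(2.676732) = -0.528431
  x_4 = 2.676732 - (-0.528431)×(2.676732 - 2.551860)/(-0.528431 - (-2.589761))
       = 2.708743
Iteration 4:
  f(2.676732) = -0.528431
  f(2.708743) = 0.039862
  x_5 = 2.708743 - 0.039862×(2.708743 - 2.676732)/(0.039862 - (-0.528431))
       = 2.706498
Iteration 5:
  f(2.708743) = 0.039862
  f(2.706498) = -0.000541
  x_6 = 2.706498 - (-0.000541)×(2.706498 - 2.708743)/(-0.000541 - 0.039862)
       = 2.706528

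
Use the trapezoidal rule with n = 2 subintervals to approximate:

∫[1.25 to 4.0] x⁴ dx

f(x) = x⁴
a = 1.25, b = 4.0, n = 2
h = (b - a)/n = 1.375000

Trapezoidal rule: (h/2)[f(x₀) + 2f(x₁) + 2f(x₂) + ... + f(xₙ)]

x_0 = 1.2500, f(x_0) = 2.441406, coefficient = 1
x_1 = 2.6250, f(x_1) = 47.480713, coefficient = 2
x_2 = 4.0000, f(x_2) = 256.000000, coefficient = 1

I ≈ (1.375000/2) × 353.402832 = 242.964447
Exact value: 204.189648
Error: 38.774799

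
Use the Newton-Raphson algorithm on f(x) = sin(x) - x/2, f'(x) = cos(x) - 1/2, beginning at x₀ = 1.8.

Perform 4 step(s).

f(x) = sin(x) - x/2
f'(x) = cos(x) - 1/2
x₀ = 1.8

Newton-Raphson formula: x_{n+1} = x_n - f(x_n)/f'(x_n)

Iteration 1:
  f(1.800000) = 0.073848
  f'(1.800000) = -0.727202
  x_1 = 1.800000 - 0.073848/(-0.727202) = 1.901550
Iteration 2:
  f(1.901550) = -0.004977
  f'(1.901550) = -0.824756
  x_2 = 1.901550 - (-0.004977)/(-0.824756) = 1.895515
Iteration 3:
  f(1.895515) = -0.000017
  f'(1.895515) = -0.819042
  x_3 = 1.895515 - (-0.000017)/(-0.819042) = 1.895494
Iteration 4:
  f(1.895494) = 0.000000
  f'(1.895494) = -0.819023
  x_4 = 1.895494 - 0.000000/(-0.819023) = 1.895494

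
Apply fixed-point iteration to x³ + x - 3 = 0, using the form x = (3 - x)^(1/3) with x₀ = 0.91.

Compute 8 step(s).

Equation: x³ + x - 3 = 0
Fixed-point form: x = (3 - x)^(1/3)
x₀ = 0.91

x_1 = g(0.910000) = 1.278543
x_2 = g(1.278543) = 1.198483
x_3 = g(1.198483) = 1.216782
x_4 = g(1.216782) = 1.212648
x_5 = g(1.212648) = 1.213584
x_6 = g(1.213584) = 1.213373
x_7 = g(1.213373) = 1.213421
x_8 = g(1.213421) = 1.213410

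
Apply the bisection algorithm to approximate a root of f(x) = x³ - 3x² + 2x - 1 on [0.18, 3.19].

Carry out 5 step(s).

f(x) = x³ - 3x² + 2x - 1
Initial interval: [0.18, 3.19]

Iteration 1:
  c_1 = (0.180000 + 3.190000)/2 = 1.685000
  f(c_1) = f(1.685000) = -1.363581
  f(a) × f(c) ≥ 0, new interval: [1.685000, 3.190000]
Iteration 2:
  c_2 = (1.685000 + 3.190000)/2 = 2.437500
  f(c_2) = f(2.437500) = 0.532959
  f(a) × f(c) < 0, new interval: [1.685000, 2.437500]
Iteration 3:
  c_3 = (1.685000 + 2.437500)/2 = 2.061250
  f(c_3) = f(2.061250) = -0.866016
  f(a) × f(c) ≥ 0, new interval: [2.061250, 2.437500]
Iteration 4:
  c_4 = (2.061250 + 2.437500)/2 = 2.249375
  f(c_4) = f(2.249375) = -0.299178
  f(a) × f(c) ≥ 0, new interval: [2.249375, 2.437500]
Iteration 5:
  c_5 = (2.249375 + 2.437500)/2 = 2.343438
  f(c_5) = f(2.343438) = 0.081231
  f(a) × f(c) < 0, new interval: [2.249375, 2.343438]

After 5 iteration(s), the approximation is c_5 = 2.343438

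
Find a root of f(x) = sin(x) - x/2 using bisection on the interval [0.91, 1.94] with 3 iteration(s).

f(x) = sin(x) - x/2
Initial interval: [0.91, 1.94]

Iteration 1:
  c_1 = (0.910000 + 1.940000)/2 = 1.425000
  f(c_1) = f(1.425000) = 0.276891
  f(a) × f(c) ≥ 0, new interval: [1.425000, 1.940000]
Iteration 2:
  c_2 = (1.425000 + 1.940000)/2 = 1.682500
  f(c_2) = f(1.682500) = 0.152518
  f(a) × f(c) ≥ 0, new interval: [1.682500, 1.940000]
Iteration 3:
  c_3 = (1.682500 + 1.940000)/2 = 1.811250
  f(c_3) = f(1.811250) = 0.065605
  f(a) × f(c) ≥ 0, new interval: [1.811250, 1.940000]

After 3 iteration(s), the approximation is c_3 = 1.811250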